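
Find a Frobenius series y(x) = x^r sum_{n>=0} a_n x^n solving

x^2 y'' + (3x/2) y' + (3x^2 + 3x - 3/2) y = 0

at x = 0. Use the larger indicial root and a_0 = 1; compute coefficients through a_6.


Write in Frobenius form y'' + (p(x)/x) y' + (q(x)/x^2) y = 0:
  p(x) = 3/2,  q(x) = 3x^2 + 3x - 3/2.
Indicial equation: r(r-1) + (3/2) r + (-3/2) = 0 -> roots r_1 = 1, r_2 = -3/2.
Take r = r_1 = 1. Let y(x) = x^r sum_{n>=0} a_n x^n with a_0 = 1.
Substitute y = x^r sum a_n x^n and match x^{r+n}. The recurrence is
  D(n) a_n + 3 a_{n-1} + 3 a_{n-2} = 0,  where D(n) = (r+n)(r+n-1) + (3/2)(r+n) + (-3/2).
  a_n = [-3 a_{n-1} - 3 a_{n-2}] / D(n).
Since the indicial polynomial factors as (r - r_1)(r - r_2), D(n) = (r_1 + n - r_1)(r_1 + n - r_2) = n(n + 5/2).
Evaluating step by step (a_0 = 1):
  n = 1: D(1) = 1(1 + 5/2) = 7/2; numerator = -3(1) = -3; a_1 = (-3)/(7/2) = -6/7
  n = 2: D(2) = 2(2 + 5/2) = 9; numerator = -3(-6/7) - 3(1) = -3/7; a_2 = (-3/7)/(9) = -1/21
  n = 3: D(3) = 3(3 + 5/2) = 33/2; numerator = -3(-1/21) - 3(-6/7) = 19/7; a_3 = (19/7)/(33/2) = 38/231
  n = 4: D(4) = 4(4 + 5/2) = 26; numerator = -3(38/231) - 3(-1/21) = -27/77; a_4 = (-27/77)/(26) = -27/2002
  n = 5: D(5) = 5(5 + 5/2) = 75/2; numerator = -3(-27/2002) - 3(38/231) = -907/2002; a_5 = (-907/2002)/(75/2) = -907/75075
  n = 6: D(6) = 6(6 + 5/2) = 51; numerator = -3(-907/75075) - 3(-27/2002) = 349/4550; a_6 = (349/4550)/(51) = 349/232050

r = 1; a_0 = 1; a_1 = -6/7; a_2 = -1/21; a_3 = 38/231; a_4 = -27/2002; a_5 = -907/75075; a_6 = 349/232050


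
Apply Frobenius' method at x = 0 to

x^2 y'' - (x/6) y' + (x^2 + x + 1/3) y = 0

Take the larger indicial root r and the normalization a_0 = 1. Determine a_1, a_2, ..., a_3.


Write in Frobenius form y'' + (p(x)/x) y' + (q(x)/x^2) y = 0:
  p(x) = -1/6,  q(x) = x^2 + x + 1/3.
Indicial equation: r(r-1) + (-1/6) r + (1/3) = 0 -> roots r_1 = 2/3, r_2 = 1/2.
Take r = r_1 = 2/3. Let y(x) = x^r sum_{n>=0} a_n x^n with a_0 = 1.
Substitute y = x^r sum a_n x^n and match x^{r+n}. The recurrence is
  D(n) a_n + 1 a_{n-1} + 1 a_{n-2} = 0,  where D(n) = (r+n)(r+n-1) + (-1/6)(r+n) + (1/3).
  a_n = [-1 a_{n-1} - 1 a_{n-2}] / D(n).
Since the indicial polynomial factors as (r - r_1)(r - r_2), D(n) = (r_1 + n - r_1)(r_1 + n - r_2) = n(n + 1/6).
Evaluating step by step (a_0 = 1):
  n = 1: D(1) = 1(1 + 1/6) = 7/6; numerator = -1(1) = -1; a_1 = (-1)/(7/6) = -6/7
  n = 2: D(2) = 2(2 + 1/6) = 13/3; numerator = -1(-6/7) - 1(1) = -1/7; a_2 = (-1/7)/(13/3) = -3/91
  n = 3: D(3) = 3(3 + 1/6) = 19/2; numerator = -1(-3/91) - 1(-6/7) = 81/91; a_3 = (81/91)/(19/2) = 162/1729

r = 2/3; a_0 = 1; a_1 = -6/7; a_2 = -3/91; a_3 = 162/1729


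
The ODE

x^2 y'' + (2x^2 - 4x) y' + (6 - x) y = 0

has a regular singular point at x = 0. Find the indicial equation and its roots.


Divide by x^2 to reach normal form y'' + P_1(x) y' + P_2(x) y = 0 with P_1(x) = 2 - 4/x and P_2(x) = -1/x + 6/x^2.
x = 0 is a singular point because the y'-coefficient 2 - 4/x has a pole at x = 0 and the y-coefficient -1/x + 6/x^2 has a pole at x = 0.
It is a regular singular point because x P_1(x) = p(x) = 2x - 4 and x^2 P_2(x) = q(x) = 6 - x are polynomials, hence analytic at x = 0.
p(0) = -4,  q(0) = 6.
Indicial equation: r(r-1) + p(0) r + q(0) = 0, i.e. r^2 + (p(0) - 1) r + q(0) = 0, i.e. r^2 - 5 r + 6 = 0.
Discriminant: (-5)^2 - 4(6) = 1, so r = (5 ± 1)/2.
Solving: r_1 = 3, r_2 = 2.

indicial: r^2 - 5 r + 6 = 0; roots r_1 = 3, r_2 = 2


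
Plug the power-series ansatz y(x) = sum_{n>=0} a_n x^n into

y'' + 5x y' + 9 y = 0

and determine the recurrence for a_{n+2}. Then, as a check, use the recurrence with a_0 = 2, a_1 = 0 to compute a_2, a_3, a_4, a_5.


Substitute y = sum_n a_n x^n.
y''(x) has coefficient (n+2)(n+1) a_{n+2} at x^n;
5 x y'(x) has coefficient 5 n a_n at x^n (shift);
9 y(x) has coefficient 9 a_n at x^n.
Matching x^n: (n+2)(n+1) a_{n+2} + (5n + 9) a_n = 0.
Thus a_{n+2} = (-5n - 9) / ((n+1)(n+2)) * a_n.

Check with a_0 = 2, a_1 = 0 (apply the recurrence for n = 0, 1, 2, 3): a_0 = 2, a_1 = 0, a_2 = -9, a_3 = 0, a_4 = 57/4, a_5 = 0.

a_(n+2) = (-5n - 9) / ((n+1)(n+2)) * a_n; check: a_0 = 2, a_1 = 0, a_2 = -9, a_3 = 0, a_4 = 57/4, a_5 = 0


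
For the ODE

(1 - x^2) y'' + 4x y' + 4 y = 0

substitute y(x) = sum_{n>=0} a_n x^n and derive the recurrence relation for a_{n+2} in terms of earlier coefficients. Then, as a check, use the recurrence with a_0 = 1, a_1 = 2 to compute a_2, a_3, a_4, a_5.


Substitute y = sum_n a_n x^n.
(1 - 1 x^2) y'' contributes (n+2)(n+1) a_{n+2} - n(n-1) a_n at x^n.
4 x y'(x) contributes 4 n a_n at x^n.
4 y(x) contributes 4 a_n at x^n.
Matching x^n: (n+2)(n+1) a_{n+2} + (-n(n-1) + 4 n + 4) a_n = 0.
Thus a_{n+2} = (n(n-1) - 4 n - 4) / ((n+1)(n+2)) * a_n.

Check with a_0 = 1, a_1 = 2 (apply the recurrence for n = 0, 1, 2, 3): a_0 = 1, a_1 = 2, a_2 = -2, a_3 = -8/3, a_4 = 5/3, a_5 = 4/3.

a_(n+2) = (n(n-1) - 4 n - 4) / ((n+1)(n+2)) * a_n; check: a_0 = 1, a_1 = 2, a_2 = -2, a_3 = -8/3, a_4 = 5/3, a_5 = 4/3


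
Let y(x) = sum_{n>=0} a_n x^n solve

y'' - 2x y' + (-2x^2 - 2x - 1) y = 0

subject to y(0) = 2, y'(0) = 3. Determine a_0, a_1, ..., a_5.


Ansatz: y(x) = sum_{n>=0} a_n x^n, so y'(x) = sum_{n>=1} n a_n x^(n-1) and y''(x) = sum_{n>=2} n(n-1) a_n x^(n-2).
Substitute into P(x) y'' + Q(x) y' + R(x) y = 0 with P(x) = 1, Q(x) = -2x, R(x) = -2x^2 - 2x - 1, and match powers of x.
Initial conditions: a_0 = 2, a_1 = 3.
Setting the coefficient of each power of x to zero and solving order by order (substituting the coefficients already found):
  x^0: 2 a_2 - a_0 = 0  ->  2 a_2 = a_0 = 2  ->  a_2 = 1
  x^1: 6 a_3 - 3 a_1 - 2 a_0 = 0  ->  6 a_3 = 3 a_1 + 2 a_0 = 13  ->  a_3 = 13/6
  x^2: 12 a_4 - 5 a_2 - 2 a_1 - 2 a_0 = 0  ->  12 a_4 = 5 a_2 + 2 a_1 + 2 a_0 = 15  ->  a_4 = 5/4
  x^3: 20 a_5 - 7 a_3 - 2 a_2 - 2 a_1 = 0  ->  20 a_5 = 7 a_3 + 2 a_2 + 2 a_1 = 139/6  ->  a_5 = 139/120
Truncated series: y(x) = 2 + 3 x + x^2 + (13/6) x^3 + (5/4) x^4 + (139/120) x^5 + O(x^6).

a_0 = 2; a_1 = 3; a_2 = 1; a_3 = 13/6; a_4 = 5/4; a_5 = 139/120


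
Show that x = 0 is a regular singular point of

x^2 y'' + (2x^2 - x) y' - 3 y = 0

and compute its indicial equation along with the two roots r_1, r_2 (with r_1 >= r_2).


Divide by x^2 to reach normal form y'' + P_1(x) y' + P_2(x) y = 0 with P_1(x) = 2 - 1/x and P_2(x) = -3/x^2.
x = 0 is a singular point because the y'-coefficient 2 - 1/x has a pole at x = 0 and the y-coefficient -3/x^2 has a pole at x = 0.
It is a regular singular point because x P_1(x) = p(x) = 2x - 1 and x^2 P_2(x) = q(x) = -3 are polynomials, hence analytic at x = 0.
p(0) = -1,  q(0) = -3.
Indicial equation: r(r-1) + p(0) r + q(0) = 0, i.e. r^2 + (p(0) - 1) r + q(0) = 0, i.e. r^2 - 2 r - 3 = 0.
Discriminant: (-2)^2 - 4(-3) = 16, so r = (2 ± 4)/2.
Solving: r_1 = 3, r_2 = -1.

indicial: r^2 - 2 r - 3 = 0; roots r_1 = 3, r_2 = -1


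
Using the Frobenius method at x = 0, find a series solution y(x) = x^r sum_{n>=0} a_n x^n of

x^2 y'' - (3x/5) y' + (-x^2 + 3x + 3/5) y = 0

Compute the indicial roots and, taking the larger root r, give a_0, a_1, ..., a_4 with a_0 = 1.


Write in Frobenius form y'' + (p(x)/x) y' + (q(x)/x^2) y = 0:
  p(x) = -3/5,  q(x) = -x^2 + 3x + 3/5.
Indicial equation: r(r-1) + (-3/5) r + (3/5) = 0 -> roots r_1 = 1, r_2 = 3/5.
Take r = r_1 = 1. Let y(x) = x^r sum_{n>=0} a_n x^n with a_0 = 1.
Substitute y = x^r sum a_n x^n and match x^{r+n}. The recurrence is
  D(n) a_n + 3 a_{n-1} - 1 a_{n-2} = 0,  where D(n) = (r+n)(r+n-1) + (-3/5)(r+n) + (3/5).
  a_n = [-3 a_{n-1} + 1 a_{n-2}] / D(n).
Since the indicial polynomial factors as (r - r_1)(r - r_2), D(n) = (r_1 + n - r_1)(r_1 + n - r_2) = n(n + 2/5).
Evaluating step by step (a_0 = 1):
  n = 1: D(1) = 1(1 + 2/5) = 7/5; numerator = -3(1) = -3; a_1 = (-3)/(7/5) = -15/7
  n = 2: D(2) = 2(2 + 2/5) = 24/5; numerator = -3(-15/7) + 1(1) = 52/7; a_2 = (52/7)/(24/5) = 65/42
  n = 3: D(3) = 3(3 + 2/5) = 51/5; numerator = -3(65/42) + 1(-15/7) = -95/14; a_3 = (-95/14)/(51/5) = -475/714
  n = 4: D(4) = 4(4 + 2/5) = 88/5; numerator = -3(-475/714) + 1(65/42) = 1265/357; a_4 = (1265/357)/(88/5) = 575/2856

r = 1; a_0 = 1; a_1 = -15/7; a_2 = 65/42; a_3 = -475/714; a_4 = 575/2856


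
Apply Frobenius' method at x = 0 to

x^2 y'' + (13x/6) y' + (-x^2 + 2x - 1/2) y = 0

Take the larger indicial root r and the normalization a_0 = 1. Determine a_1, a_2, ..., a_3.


Write in Frobenius form y'' + (p(x)/x) y' + (q(x)/x^2) y = 0:
  p(x) = 13/6,  q(x) = -x^2 + 2x - 1/2.
Indicial equation: r(r-1) + (13/6) r + (-1/2) = 0 -> roots r_1 = 1/3, r_2 = -3/2.
Take r = r_1 = 1/3. Let y(x) = x^r sum_{n>=0} a_n x^n with a_0 = 1.
Substitute y = x^r sum a_n x^n and match x^{r+n}. The recurrence is
  D(n) a_n + 2 a_{n-1} - 1 a_{n-2} = 0,  where D(n) = (r+n)(r+n-1) + (13/6)(r+n) + (-1/2).
  a_n = [-2 a_{n-1} + 1 a_{n-2}] / D(n).
Since the indicial polynomial factors as (r - r_1)(r - r_2), D(n) = (r_1 + n - r_1)(r_1 + n - r_2) = n(n + 11/6).
Evaluating step by step (a_0 = 1):
  n = 1: D(1) = 1(1 + 11/6) = 17/6; numerator = -2(1) = -2; a_1 = (-2)/(17/6) = -12/17
  n = 2: D(2) = 2(2 + 11/6) = 23/3; numerator = -2(-12/17) + 1(1) = 41/17; a_2 = (41/17)/(23/3) = 123/391
  n = 3: D(3) = 3(3 + 11/6) = 29/2; numerator = -2(123/391) + 1(-12/17) = -522/391; a_3 = (-522/391)/(29/2) = -36/391

r = 1/3; a_0 = 1; a_1 = -12/17; a_2 = 123/391; a_3 = -36/391


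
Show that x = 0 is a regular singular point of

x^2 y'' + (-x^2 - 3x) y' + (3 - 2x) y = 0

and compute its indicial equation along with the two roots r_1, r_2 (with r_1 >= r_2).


Divide by x^2 to reach normal form y'' + P_1(x) y' + P_2(x) y = 0 with P_1(x) = -1 - 3/x and P_2(x) = -2/x + 3/x^2.
x = 0 is a singular point because the y'-coefficient -1 - 3/x has a pole at x = 0 and the y-coefficient -2/x + 3/x^2 has a pole at x = 0.
It is a regular singular point because x P_1(x) = p(x) = -x - 3 and x^2 P_2(x) = q(x) = 3 - 2x are polynomials, hence analytic at x = 0.
p(0) = -3,  q(0) = 3.
Indicial equation: r(r-1) + p(0) r + q(0) = 0, i.e. r^2 + (p(0) - 1) r + q(0) = 0, i.e. r^2 - 4 r + 3 = 0.
Discriminant: (-4)^2 - 4(3) = 4, so r = (4 ± 2)/2.
Solving: r_1 = 3, r_2 = 1.

indicial: r^2 - 4 r + 3 = 0; roots r_1 = 3, r_2 = 1


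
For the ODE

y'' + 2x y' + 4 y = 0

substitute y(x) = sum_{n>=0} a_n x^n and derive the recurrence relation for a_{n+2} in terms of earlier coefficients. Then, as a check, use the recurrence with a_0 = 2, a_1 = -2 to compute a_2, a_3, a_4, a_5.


Substitute y = sum_n a_n x^n.
y''(x) has coefficient (n+2)(n+1) a_{n+2} at x^n;
2 x y'(x) has coefficient 2 n a_n at x^n (shift);
4 y(x) has coefficient 4 a_n at x^n.
Matching x^n: (n+2)(n+1) a_{n+2} + (2n + 4) a_n = 0.
Thus a_{n+2} = (-2n - 4) / ((n+1)(n+2)) * a_n.

Check with a_0 = 2, a_1 = -2 (apply the recurrence for n = 0, 1, 2, 3): a_0 = 2, a_1 = -2, a_2 = -4, a_3 = 2, a_4 = 8/3, a_5 = -1.

a_(n+2) = (-2n - 4) / ((n+1)(n+2)) * a_n; check: a_0 = 2, a_1 = -2, a_2 = -4, a_3 = 2, a_4 = 8/3, a_5 = -1


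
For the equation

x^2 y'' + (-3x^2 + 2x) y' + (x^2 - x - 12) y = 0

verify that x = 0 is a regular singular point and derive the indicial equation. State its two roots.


Divide by x^2 to reach normal form y'' + P_1(x) y' + P_2(x) y = 0 with P_1(x) = -3 + 2/x and P_2(x) = 1 - 1/x - 12/x^2.
x = 0 is a singular point because the y'-coefficient -3 + 2/x has a pole at x = 0 and the y-coefficient 1 - 1/x - 12/x^2 has a pole at x = 0.
It is a regular singular point because x P_1(x) = p(x) = 2 - 3x and x^2 P_2(x) = q(x) = x^2 - x - 12 are polynomials, hence analytic at x = 0.
p(0) = 2,  q(0) = -12.
Indicial equation: r(r-1) + p(0) r + q(0) = 0, i.e. r^2 + (p(0) - 1) r + q(0) = 0, i.e. r^2 + 1 r - 12 = 0.
Discriminant: (1)^2 - 4(-12) = 49, so r = (-1 ± 7)/2.
Solving: r_1 = 3, r_2 = -4.

indicial: r^2 + 1 r - 12 = 0; roots r_1 = 3, r_2 = -4


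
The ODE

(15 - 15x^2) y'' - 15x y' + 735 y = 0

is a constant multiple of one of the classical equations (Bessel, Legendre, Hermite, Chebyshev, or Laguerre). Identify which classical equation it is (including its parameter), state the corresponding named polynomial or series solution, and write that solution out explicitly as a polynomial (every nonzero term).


All three coefficients share the factor 15; dividing through by 15 gives  (1 - x^2) y'' - x y' + 49 y = 0.
This matches the Chebyshev equation (1 - x^2) y'' - x y' + n^2 y = 0 (note the -x y' term, not -2x y') with n^2 = 49, so n = 7; the polynomial solution is T_7(x).
With y = sum_k a_k x^k, matching x^k gives (k+2)(k+1) a_{k+2} = (k^2 - n^2) a_k = (k - 7)(k + 7) a_k. The right side vanishes at k = 7, so the series with the parity of 7 terminates at degree 7.
Standard normalization: leading coefficient of T_n is 2^(n-1), so a_7 = 2^6 = 64. Work downward with a_k = (k+1)(k+2) a_{k+2} / ((k - 7)(k + 7)):
  a_5 = (6)(7)(64) / ((5 - 7)(5 + 7)) = 2688/(-24) = -112
  a_3 = (4)(5)(-112) / ((3 - 7)(3 + 7)) = -2240/(-40) = 56
  a_1 = (2)(3)(56) / ((1 - 7)(1 + 7)) = 336/(-48) = -7
Hence T_7(x) = 64 x^7 - 112 x^5 + 56 x^3 - 7 x.

T_7(x); series = 64 x^7 - 112 x^5 + 56 x^3 - 7 x


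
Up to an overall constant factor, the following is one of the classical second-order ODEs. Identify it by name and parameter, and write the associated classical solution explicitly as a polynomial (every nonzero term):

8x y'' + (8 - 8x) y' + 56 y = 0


All three coefficients share the factor 8; dividing through by 8 gives  x y'' + (1 - x) y' + 7 y = 0.
This matches the Laguerre equation x y'' + (1 - x) y' + n y = 0 with n = 7; the polynomial solution is L_7(x).
With y = sum_k a_k x^k, matching x^k gives (k+1)k a_{k+1} + (k+1) a_{k+1} - k a_k + n a_k = 0, i.e. (k+1)^2 a_{k+1} = (k - n) a_k = (k - 7) a_k. The right side vanishes at k = 7, so the series terminates at degree 7.
Standard normalization L_n(0) = 1 gives a_0 = 1. Work upward with a_{k+1} = (k - 7) a_k / (k+1)^2:
  a_1 = (0 - 7)(1) / 1^2 = -7/1 = -7
  a_2 = (1 - 7)(-7) / 2^2 = 42/4 = 21/2
  a_3 = (2 - 7)(21/2) / 3^2 = (-105/2)/9 = -35/6
  a_4 = (3 - 7)(-35/6) / 4^2 = (70/3)/16 = 35/24
  a_5 = (4 - 7)(35/24) / 5^2 = (-35/8)/25 = -7/40
  a_6 = (5 - 7)(-7/40) / 6^2 = (7/20)/36 = 7/720
  a_7 = (6 - 7)(7/720) / 7^2 = (-7/720)/49 = -1/5040
Hence L_7(x) = -x^7/5040 + 7 x^6/720 - 7 x^5/40 + 35 x^4/24 - 35 x^3/6 + 21 x^2/2 - 7 x + 1.

L_7(x); series = -x^7/5040 + 7 x^6/720 - 7 x^5/40 + 35 x^4/24 - 35 x^3/6 + 21 x^2/2 - 7 x + 1


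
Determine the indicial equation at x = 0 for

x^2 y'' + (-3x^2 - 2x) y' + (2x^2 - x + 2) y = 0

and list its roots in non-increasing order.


Divide by x^2 to reach normal form y'' + P_1(x) y' + P_2(x) y = 0 with P_1(x) = -3 - 2/x and P_2(x) = 2 - 1/x + 2/x^2.
x = 0 is a singular point because the y'-coefficient -3 - 2/x has a pole at x = 0 and the y-coefficient 2 - 1/x + 2/x^2 has a pole at x = 0.
It is a regular singular point because x P_1(x) = p(x) = -3x - 2 and x^2 P_2(x) = q(x) = 2x^2 - x + 2 are polynomials, hence analytic at x = 0.
p(0) = -2,  q(0) = 2.
Indicial equation: r(r-1) + p(0) r + q(0) = 0, i.e. r^2 + (p(0) - 1) r + q(0) = 0, i.e. r^2 - 3 r + 2 = 0.
Discriminant: (-3)^2 - 4(2) = 1, so r = (3 ± 1)/2.
Solving: r_1 = 2, r_2 = 1.

indicial: r^2 - 3 r + 2 = 0; roots r_1 = 2, r_2 = 1


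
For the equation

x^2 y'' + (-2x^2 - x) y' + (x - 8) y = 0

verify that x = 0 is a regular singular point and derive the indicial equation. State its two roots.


Divide by x^2 to reach normal form y'' + P_1(x) y' + P_2(x) y = 0 with P_1(x) = -2 - 1/x and P_2(x) = 1/x - 8/x^2.
x = 0 is a singular point because the y'-coefficient -2 - 1/x has a pole at x = 0 and the y-coefficient 1/x - 8/x^2 has a pole at x = 0.
It is a regular singular point because x P_1(x) = p(x) = -2x - 1 and x^2 P_2(x) = q(x) = x - 8 are polynomials, hence analytic at x = 0.
p(0) = -1,  q(0) = -8.
Indicial equation: r(r-1) + p(0) r + q(0) = 0, i.e. r^2 + (p(0) - 1) r + q(0) = 0, i.e. r^2 - 2 r - 8 = 0.
Discriminant: (-2)^2 - 4(-8) = 36, so r = (2 ± 6)/2.
Solving: r_1 = 4, r_2 = -2.

indicial: r^2 - 2 r - 8 = 0; roots r_1 = 4, r_2 = -2


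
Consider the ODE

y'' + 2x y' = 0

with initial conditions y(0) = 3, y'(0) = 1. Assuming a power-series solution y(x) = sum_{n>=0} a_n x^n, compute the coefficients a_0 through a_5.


Ansatz: y(x) = sum_{n>=0} a_n x^n, so y'(x) = sum_{n>=1} n a_n x^(n-1) and y''(x) = sum_{n>=2} n(n-1) a_n x^(n-2).
Substitute into P(x) y'' + Q(x) y' + R(x) y = 0 with P(x) = 1, Q(x) = 2x, R(x) = 0, and match powers of x.
Initial conditions: a_0 = 3, a_1 = 1.
Setting the coefficient of each power of x to zero and solving order by order (substituting the coefficients already found):
  x^0: 2 a_2 = 0  ->  a_2 = 0
  x^1: 6 a_3 + 2 a_1 = 0  ->  6 a_3 = -2 a_1 = -2  ->  a_3 = -1/3
  x^2: 12 a_4 + 4 a_2 = 0  ->  12 a_4 = -4 a_2 = 0  ->  a_4 = 0
  x^3: 20 a_5 + 6 a_3 = 0  ->  20 a_5 = -6 a_3 = 2  ->  a_5 = 1/10
Truncated series: y(x) = 3 + x - (1/3) x^3 + (1/10) x^5 + O(x^6).

a_0 = 3; a_1 = 1; a_2 = 0; a_3 = -1/3; a_4 = 0; a_5 = 1/10


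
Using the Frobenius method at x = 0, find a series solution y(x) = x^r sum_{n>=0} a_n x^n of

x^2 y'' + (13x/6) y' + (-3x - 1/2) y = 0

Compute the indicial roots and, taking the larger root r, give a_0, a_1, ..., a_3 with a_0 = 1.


Write in Frobenius form y'' + (p(x)/x) y' + (q(x)/x^2) y = 0:
  p(x) = 13/6,  q(x) = -3x - 1/2.
Indicial equation: r(r-1) + (13/6) r + (-1/2) = 0 -> roots r_1 = 1/3, r_2 = -3/2.
Take r = r_1 = 1/3. Let y(x) = x^r sum_{n>=0} a_n x^n with a_0 = 1.
Substitute y = x^r sum a_n x^n and match x^{r+n}. The recurrence is
  D(n) a_n - 3 a_{n-1} = 0,  where D(n) = (r+n)(r+n-1) + (13/6)(r+n) + (-1/2).
  a_n = 3 / D(n) * a_{n-1}.
Since the indicial polynomial factors as (r - r_1)(r - r_2), D(n) = (r_1 + n - r_1)(r_1 + n - r_2) = n(n + 11/6).
Evaluating step by step (a_0 = 1):
  n = 1: D(1) = 1(1 + 11/6) = 17/6; numerator = 3(1) = 3; a_1 = (3)/(17/6) = 18/17
  n = 2: D(2) = 2(2 + 11/6) = 23/3; numerator = 3(18/17) = 54/17; a_2 = (54/17)/(23/3) = 162/391
  n = 3: D(3) = 3(3 + 11/6) = 29/2; numerator = 3(162/391) = 486/391; a_3 = (486/391)/(29/2) = 972/11339

r = 1/3; a_0 = 1; a_1 = 18/17; a_2 = 162/391; a_3 = 972/11339


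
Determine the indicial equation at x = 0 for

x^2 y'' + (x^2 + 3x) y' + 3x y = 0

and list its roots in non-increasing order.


Divide by x^2 to reach normal form y'' + P_1(x) y' + P_2(x) y = 0 with P_1(x) = 1 + 3/x and P_2(x) = 3/x.
x = 0 is a singular point because the y'-coefficient 1 + 3/x has a pole at x = 0 and the y-coefficient 3/x has a pole at x = 0.
It is a regular singular point because x P_1(x) = p(x) = x + 3 and x^2 P_2(x) = q(x) = 3x are polynomials, hence analytic at x = 0.
p(0) = 3,  q(0) = 0.
Indicial equation: r(r-1) + p(0) r + q(0) = 0, i.e. r^2 + (p(0) - 1) r + q(0) = 0, i.e. r^2 + 2 r = 0.
Discriminant: (2)^2 - 4(0) = 4, so r = (-2 ± 2)/2.
Solving: r_1 = 0, r_2 = -2.

indicial: r^2 + 2 r = 0; roots r_1 = 0, r_2 = -2


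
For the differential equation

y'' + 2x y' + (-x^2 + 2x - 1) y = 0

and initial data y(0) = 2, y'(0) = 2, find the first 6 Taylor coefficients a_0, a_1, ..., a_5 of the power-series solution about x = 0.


Ansatz: y(x) = sum_{n>=0} a_n x^n, so y'(x) = sum_{n>=1} n a_n x^(n-1) and y''(x) = sum_{n>=2} n(n-1) a_n x^(n-2).
Substitute into P(x) y'' + Q(x) y' + R(x) y = 0 with P(x) = 1, Q(x) = 2x, R(x) = -x^2 + 2x - 1, and match powers of x.
Initial conditions: a_0 = 2, a_1 = 2.
Setting the coefficient of each power of x to zero and solving order by order (substituting the coefficients already found):
  x^0: 2 a_2 - a_0 = 0  ->  2 a_2 = a_0 = 2  ->  a_2 = 1
  x^1: 6 a_3 + a_1 + 2 a_0 = 0  ->  6 a_3 = -a_1 - 2 a_0 = -6  ->  a_3 = -1
  x^2: 12 a_4 + 3 a_2 + 2 a_1 - a_0 = 0  ->  12 a_4 = -3 a_2 - 2 a_1 + a_0 = -5  ->  a_4 = -5/12
  x^3: 20 a_5 + 5 a_3 + 2 a_2 - a_1 = 0  ->  20 a_5 = -5 a_3 - 2 a_2 + a_1 = 5  ->  a_5 = 1/4
Truncated series: y(x) = 2 + 2 x + x^2 - x^3 - (5/12) x^4 + (1/4) x^5 + O(x^6).

a_0 = 2; a_1 = 2; a_2 = 1; a_3 = -1; a_4 = -5/12; a_5 = 1/4


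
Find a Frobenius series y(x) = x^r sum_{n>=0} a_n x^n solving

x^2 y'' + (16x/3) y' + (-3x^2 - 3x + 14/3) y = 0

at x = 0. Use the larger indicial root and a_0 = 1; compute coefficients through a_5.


Write in Frobenius form y'' + (p(x)/x) y' + (q(x)/x^2) y = 0:
  p(x) = 16/3,  q(x) = -3x^2 - 3x + 14/3.
Indicial equation: r(r-1) + (16/3) r + (14/3) = 0 -> roots r_1 = -2, r_2 = -7/3.
Take r = r_1 = -2. Let y(x) = x^r sum_{n>=0} a_n x^n with a_0 = 1.
Substitute y = x^r sum a_n x^n and match x^{r+n}. The recurrence is
  D(n) a_n - 3 a_{n-1} - 3 a_{n-2} = 0,  where D(n) = (r+n)(r+n-1) + (16/3)(r+n) + (14/3).
  a_n = [3 a_{n-1} + 3 a_{n-2}] / D(n).
Since the indicial polynomial factors as (r - r_1)(r - r_2), D(n) = (r_1 + n - r_1)(r_1 + n - r_2) = n(n + 1/3).
Evaluating step by step (a_0 = 1):
  n = 1: D(1) = 1(1 + 1/3) = 4/3; numerator = 3(1) = 3; a_1 = (3)/(4/3) = 9/4
  n = 2: D(2) = 2(2 + 1/3) = 14/3; numerator = 3(9/4) + 3(1) = 39/4; a_2 = (39/4)/(14/3) = 117/56
  n = 3: D(3) = 3(3 + 1/3) = 10; numerator = 3(117/56) + 3(9/4) = 729/56; a_3 = (729/56)/(10) = 729/560
  n = 4: D(4) = 4(4 + 1/3) = 52/3; numerator = 3(729/560) + 3(117/56) = 5697/560; a_4 = (5697/560)/(52/3) = 17091/29120
  n = 5: D(5) = 5(5 + 1/3) = 80/3; numerator = 3(17091/29120) + 3(729/560) = 23571/4160; a_5 = (23571/4160)/(80/3) = 70713/332800

r = -2; a_0 = 1; a_1 = 9/4; a_2 = 117/56; a_3 = 729/560; a_4 = 17091/29120; a_5 = 70713/332800


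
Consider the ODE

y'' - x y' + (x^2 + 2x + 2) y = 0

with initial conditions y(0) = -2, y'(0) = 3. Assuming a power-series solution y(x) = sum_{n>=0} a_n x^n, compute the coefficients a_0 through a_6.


Ansatz: y(x) = sum_{n>=0} a_n x^n, so y'(x) = sum_{n>=1} n a_n x^(n-1) and y''(x) = sum_{n>=2} n(n-1) a_n x^(n-2).
Substitute into P(x) y'' + Q(x) y' + R(x) y = 0 with P(x) = 1, Q(x) = -x, R(x) = x^2 + 2x + 2, and match powers of x.
Initial conditions: a_0 = -2, a_1 = 3.
Setting the coefficient of each power of x to zero and solving order by order (substituting the coefficients already found):
  x^0: 2 a_2 + 2 a_0 = 0  ->  2 a_2 = -2 a_0 = 4  ->  a_2 = 2
  x^1: 6 a_3 + a_1 + 2 a_0 = 0  ->  6 a_3 = -a_1 - 2 a_0 = 1  ->  a_3 = 1/6
  x^2: 12 a_4 + 2 a_1 + a_0 = 0  ->  12 a_4 = -2 a_1 - a_0 = -4  ->  a_4 = -1/3
  x^3: 20 a_5 - a_3 + 2 a_2 + a_1 = 0  ->  20 a_5 = a_3 - 2 a_2 - a_1 = -41/6  ->  a_5 = -41/120
  x^4: 30 a_6 - 2 a_4 + 2 a_3 + a_2 = 0  ->  30 a_6 = 2 a_4 - 2 a_3 - a_2 = -3  ->  a_6 = -1/10
Truncated series: y(x) = -2 + 3 x + 2 x^2 + (1/6) x^3 - (1/3) x^4 - (41/120) x^5 - (1/10) x^6 + O(x^7).

a_0 = -2; a_1 = 3; a_2 = 2; a_3 = 1/6; a_4 = -1/3; a_5 = -41/120; a_6 = -1/10


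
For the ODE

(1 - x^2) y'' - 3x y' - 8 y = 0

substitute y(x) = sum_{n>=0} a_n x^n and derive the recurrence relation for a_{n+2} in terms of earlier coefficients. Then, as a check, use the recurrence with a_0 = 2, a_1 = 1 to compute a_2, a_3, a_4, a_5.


Substitute y = sum_n a_n x^n.
(1 - 1 x^2) y'' contributes (n+2)(n+1) a_{n+2} - n(n-1) a_n at x^n.
-3 x y'(x) contributes -3 n a_n at x^n.
-8 y(x) contributes -8 a_n at x^n.
Matching x^n: (n+2)(n+1) a_{n+2} + (-n(n-1) - 3 n - 8) a_n = 0.
Thus a_{n+2} = (n(n-1) + 3 n + 8) / ((n+1)(n+2)) * a_n.

Check with a_0 = 2, a_1 = 1 (apply the recurrence for n = 0, 1, 2, 3): a_0 = 2, a_1 = 1, a_2 = 8, a_3 = 11/6, a_4 = 32/3, a_5 = 253/120.

a_(n+2) = (n(n-1) + 3 n + 8) / ((n+1)(n+2)) * a_n; check: a_0 = 2, a_1 = 1, a_2 = 8, a_3 = 11/6, a_4 = 32/3, a_5 = 253/120


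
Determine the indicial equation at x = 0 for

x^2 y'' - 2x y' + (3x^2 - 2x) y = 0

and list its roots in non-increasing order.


Divide by x^2 to reach normal form y'' + P_1(x) y' + P_2(x) y = 0 with P_1(x) = -2/x and P_2(x) = 3 - 2/x.
x = 0 is a singular point because the y'-coefficient -2/x has a pole at x = 0 and the y-coefficient 3 - 2/x has a pole at x = 0.
It is a regular singular point because x P_1(x) = p(x) = -2 and x^2 P_2(x) = q(x) = 3x^2 - 2x are polynomials, hence analytic at x = 0.
p(0) = -2,  q(0) = 0.
Indicial equation: r(r-1) + p(0) r + q(0) = 0, i.e. r^2 + (p(0) - 1) r + q(0) = 0, i.e. r^2 - 3 r = 0.
Discriminant: (-3)^2 - 4(0) = 9, so r = (3 ± 3)/2.
Solving: r_1 = 3, r_2 = 0.

indicial: r^2 - 3 r = 0; roots r_1 = 3, r_2 = 0


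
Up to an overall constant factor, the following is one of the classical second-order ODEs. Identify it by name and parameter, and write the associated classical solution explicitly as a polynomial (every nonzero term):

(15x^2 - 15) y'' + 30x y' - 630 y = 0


All three coefficients share the factor -15; dividing through by -15 gives  (1 - x^2) y'' - 2x y' + 42 y = 0.
This matches the Legendre equation (1 - x^2) y'' - 2x y' + n(n+1) y = 0 (note the -2x y' term) with n(n+1) = 42, so n = 6; the polynomial solution is P_6(x).
With y = sum_k a_k x^k, matching x^k gives (k+2)(k+1) a_{k+2} = [k(k+1) - n(n+1)] a_k = (k - 6)(k + 7) a_k. The right side vanishes at k = 6, so the series with the parity of 6 terminates at degree 6.
Standard normalization (P_n(1) = 1): leading coefficient (2n)!/(2^n (n!)^2) = 479001600/(64*518400) = 231/16, so a_6 = 231/16. Work downward with a_k = (k+1)(k+2) a_{k+2} / ((k - 6)(k + 7)):
  a_4 = (5)(6)(231/16) / ((4 - 6)(4 + 7)) = (3465/8)/(-22) = -315/16
  a_2 = (3)(4)(-315/16) / ((2 - 6)(2 + 7)) = (-945/4)/(-36) = 105/16
  a_0 = (1)(2)(105/16) / ((0 - 6)(0 + 7)) = (105/8)/(-42) = -5/16
Hence P_6(x) = 231 x^6/16 - 315 x^4/16 + 105 x^2/16 - 5/16.

P_6(x); series = 231 x^6/16 - 315 x^4/16 + 105 x^2/16 - 5/16


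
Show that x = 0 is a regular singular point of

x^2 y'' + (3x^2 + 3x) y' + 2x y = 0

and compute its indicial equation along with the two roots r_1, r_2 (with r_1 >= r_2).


Divide by x^2 to reach normal form y'' + P_1(x) y' + P_2(x) y = 0 with P_1(x) = 3 + 3/x and P_2(x) = 2/x.
x = 0 is a singular point because the y'-coefficient 3 + 3/x has a pole at x = 0 and the y-coefficient 2/x has a pole at x = 0.
It is a regular singular point because x P_1(x) = p(x) = 3x + 3 and x^2 P_2(x) = q(x) = 2x are polynomials, hence analytic at x = 0.
p(0) = 3,  q(0) = 0.
Indicial equation: r(r-1) + p(0) r + q(0) = 0, i.e. r^2 + (p(0) - 1) r + q(0) = 0, i.e. r^2 + 2 r = 0.
Discriminant: (2)^2 - 4(0) = 4, so r = (-2 ± 2)/2.
Solving: r_1 = 0, r_2 = -2.

indicial: r^2 + 2 r = 0; roots r_1 = 0, r_2 = -2


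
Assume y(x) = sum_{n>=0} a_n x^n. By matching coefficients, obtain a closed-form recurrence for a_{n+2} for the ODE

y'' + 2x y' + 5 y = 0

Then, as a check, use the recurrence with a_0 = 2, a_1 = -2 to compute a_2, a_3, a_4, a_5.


Substitute y = sum_n a_n x^n.
y''(x) has coefficient (n+2)(n+1) a_{n+2} at x^n;
2 x y'(x) has coefficient 2 n a_n at x^n (shift);
5 y(x) has coefficient 5 a_n at x^n.
Matching x^n: (n+2)(n+1) a_{n+2} + (2n + 5) a_n = 0.
Thus a_{n+2} = (-2n - 5) / ((n+1)(n+2)) * a_n.

Check with a_0 = 2, a_1 = -2 (apply the recurrence for n = 0, 1, 2, 3): a_0 = 2, a_1 = -2, a_2 = -5, a_3 = 7/3, a_4 = 15/4, a_5 = -77/60.

a_(n+2) = (-2n - 5) / ((n+1)(n+2)) * a_n; check: a_0 = 2, a_1 = -2, a_2 = -5, a_3 = 7/3, a_4 = 15/4, a_5 = -77/60


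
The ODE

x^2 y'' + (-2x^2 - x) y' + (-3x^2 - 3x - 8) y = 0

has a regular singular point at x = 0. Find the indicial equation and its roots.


Divide by x^2 to reach normal form y'' + P_1(x) y' + P_2(x) y = 0 with P_1(x) = -2 - 1/x and P_2(x) = -3 - 3/x - 8/x^2.
x = 0 is a singular point because the y'-coefficient -2 - 1/x has a pole at x = 0 and the y-coefficient -3 - 3/x - 8/x^2 has a pole at x = 0.
It is a regular singular point because x P_1(x) = p(x) = -2x - 1 and x^2 P_2(x) = q(x) = -3x^2 - 3x - 8 are polynomials, hence analytic at x = 0.
p(0) = -1,  q(0) = -8.
Indicial equation: r(r-1) + p(0) r + q(0) = 0, i.e. r^2 + (p(0) - 1) r + q(0) = 0, i.e. r^2 - 2 r - 8 = 0.
Discriminant: (-2)^2 - 4(-8) = 36, so r = (2 ± 6)/2.
Solving: r_1 = 4, r_2 = -2.

indicial: r^2 - 2 r - 8 = 0; roots r_1 = 4, r_2 = -2


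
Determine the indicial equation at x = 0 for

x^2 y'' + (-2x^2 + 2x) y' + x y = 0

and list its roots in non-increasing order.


Divide by x^2 to reach normal form y'' + P_1(x) y' + P_2(x) y = 0 with P_1(x) = -2 + 2/x and P_2(x) = 1/x.
x = 0 is a singular point because the y'-coefficient -2 + 2/x has a pole at x = 0 and the y-coefficient 1/x has a pole at x = 0.
It is a regular singular point because x P_1(x) = p(x) = 2 - 2x and x^2 P_2(x) = q(x) = x are polynomials, hence analytic at x = 0.
p(0) = 2,  q(0) = 0.
Indicial equation: r(r-1) + p(0) r + q(0) = 0, i.e. r^2 + (p(0) - 1) r + q(0) = 0, i.e. r^2 + 1 r = 0.
Discriminant: (1)^2 - 4(0) = 1, so r = (-1 ± 1)/2.
Solving: r_1 = 0, r_2 = -1.

indicial: r^2 + 1 r = 0; roots r_1 = 0, r_2 = -1


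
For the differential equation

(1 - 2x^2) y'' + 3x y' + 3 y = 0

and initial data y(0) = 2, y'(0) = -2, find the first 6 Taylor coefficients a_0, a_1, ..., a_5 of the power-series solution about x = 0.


Ansatz: y(x) = sum_{n>=0} a_n x^n, so y'(x) = sum_{n>=1} n a_n x^(n-1) and y''(x) = sum_{n>=2} n(n-1) a_n x^(n-2).
Substitute into P(x) y'' + Q(x) y' + R(x) y = 0 with P(x) = 1 - 2x^2, Q(x) = 3x, R(x) = 3, and match powers of x.
Initial conditions: a_0 = 2, a_1 = -2.
Setting the coefficient of each power of x to zero and solving order by order (substituting the coefficients already found):
  x^0: 2 a_2 + 3 a_0 = 0  ->  2 a_2 = -3 a_0 = -6  ->  a_2 = -3
  x^1: 6 a_3 + 6 a_1 = 0  ->  6 a_3 = -6 a_1 = 12  ->  a_3 = 2
  x^2: 12 a_4 + 5 a_2 = 0  ->  12 a_4 = -5 a_2 = 15  ->  a_4 = 5/4
  x^3: 20 a_5 = 0  ->  a_5 = 0
Truncated series: y(x) = 2 - 2 x - 3 x^2 + 2 x^3 + (5/4) x^4 + O(x^6).

a_0 = 2; a_1 = -2; a_2 = -3; a_3 = 2; a_4 = 5/4; a_5 = 0


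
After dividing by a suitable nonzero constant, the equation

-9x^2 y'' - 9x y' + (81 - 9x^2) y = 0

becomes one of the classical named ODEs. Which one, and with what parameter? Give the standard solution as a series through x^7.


All three coefficients share the factor -9; dividing through by -9 gives  x^2 y'' + x y' + (x^2 - 9) y = 0.
This matches the Bessel equation x^2 y'' + x y' + (x^2 - nu^2) y = 0 with nu^2 = 9, so nu = 3; the solution bounded at x = 0 is J_3(x).
Frobenius at x = 0: indicial roots ±nu; for r = nu the recurrence k(k + 2nu) c_k = -c_{k-2} gives the standard series J_nu(x) = sum_{k>=0} (-1)^k / (k! (k+nu)!) (x/2)^(2k+nu). Evaluate the first 3 terms:
  k = 0: (-1)^0 / (0! * 3! * 2^3) x^3 = 1/(1*6*8) x^3 = (1/48) x^3
  k = 1: (-1)^1 / (1! * 4! * 2^5) x^5 = -1/(1*24*32) x^5 = (-1/768) x^5
  k = 2: (-1)^2 / (2! * 5! * 2^7) x^7 = 1/(2*120*128) x^7 = (1/30720) x^7
Hence J_3(x) = x^7/30720 - x^5/768 + x^3/48 + ....

J_3(x); series = x^7/30720 - x^5/768 + x^3/48


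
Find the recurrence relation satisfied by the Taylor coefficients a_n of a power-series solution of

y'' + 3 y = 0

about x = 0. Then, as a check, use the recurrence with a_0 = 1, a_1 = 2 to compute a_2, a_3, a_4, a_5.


Substitute y = sum_n a_n x^n into y'' + (const) y = 0.
y''(x) = sum_{n>=0} (n+2)(n+1) a_{n+2} x^n.
The ODE becomes sum_n [(n+2)(n+1) a_{n+2} + 3 a_n] x^n = 0.
Setting each coefficient to zero gives the recurrence:
  (n+2)(n+1) a_{n+2} + 3 a_n = 0,
  a_{n+2} = -3 / ((n+1)(n+2)) a_n.

Check with a_0 = 1, a_1 = 2 (apply the recurrence for n = 0, 1, 2, 3): a_0 = 1, a_1 = 2, a_2 = -3/2, a_3 = -1, a_4 = 3/8, a_5 = 3/20.

a_{n+2} = -3/((n+1)(n+2)) * a_n; check: a_0 = 1, a_1 = 2, a_2 = -3/2, a_3 = -1, a_4 = 3/8, a_5 = 3/20


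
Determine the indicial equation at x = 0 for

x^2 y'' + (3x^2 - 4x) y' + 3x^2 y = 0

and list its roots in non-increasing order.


Divide by x^2 to reach normal form y'' + P_1(x) y' + P_2(x) y = 0 with P_1(x) = 3 - 4/x and P_2(x) = 3.
x = 0 is a singular point because the y'-coefficient 3 - 4/x has a pole at x = 0.
It is a regular singular point because x P_1(x) = p(x) = 3x - 4 and x^2 P_2(x) = q(x) = 3x^2 are polynomials, hence analytic at x = 0.
p(0) = -4,  q(0) = 0.
Indicial equation: r(r-1) + p(0) r + q(0) = 0, i.e. r^2 + (p(0) - 1) r + q(0) = 0, i.e. r^2 - 5 r = 0.
Discriminant: (-5)^2 - 4(0) = 25, so r = (5 ± 5)/2.
Solving: r_1 = 5, r_2 = 0.

indicial: r^2 - 5 r = 0; roots r_1 = 5, r_2 = 0


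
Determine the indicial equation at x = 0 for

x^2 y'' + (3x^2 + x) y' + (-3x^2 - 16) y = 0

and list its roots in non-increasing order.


Divide by x^2 to reach normal form y'' + P_1(x) y' + P_2(x) y = 0 with P_1(x) = 3 + 1/x and P_2(x) = -3 - 16/x^2.
x = 0 is a singular point because the y'-coefficient 3 + 1/x has a pole at x = 0 and the y-coefficient -3 - 16/x^2 has a pole at x = 0.
It is a regular singular point because x P_1(x) = p(x) = 3x + 1 and x^2 P_2(x) = q(x) = -3x^2 - 16 are polynomials, hence analytic at x = 0.
p(0) = 1,  q(0) = -16.
Indicial equation: r(r-1) + p(0) r + q(0) = 0, i.e. r^2 + (p(0) - 1) r + q(0) = 0, i.e. r^2 - 16 = 0.
Discriminant: (0)^2 - 4(-16) = 64, so r = (0 ± 8)/2.
Solving: r_1 = 4, r_2 = -4.

indicial: r^2 - 16 = 0; roots r_1 = 4, r_2 = -4


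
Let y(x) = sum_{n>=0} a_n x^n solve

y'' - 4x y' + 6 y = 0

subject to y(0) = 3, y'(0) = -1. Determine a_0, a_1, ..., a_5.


Ansatz: y(x) = sum_{n>=0} a_n x^n, so y'(x) = sum_{n>=1} n a_n x^(n-1) and y''(x) = sum_{n>=2} n(n-1) a_n x^(n-2).
Substitute into P(x) y'' + Q(x) y' + R(x) y = 0 with P(x) = 1, Q(x) = -4x, R(x) = 6, and match powers of x.
Initial conditions: a_0 = 3, a_1 = -1.
Setting the coefficient of each power of x to zero and solving order by order (substituting the coefficients already found):
  x^0: 2 a_2 + 6 a_0 = 0  ->  2 a_2 = -6 a_0 = -18  ->  a_2 = -9
  x^1: 6 a_3 + 2 a_1 = 0  ->  6 a_3 = -2 a_1 = 2  ->  a_3 = 1/3
  x^2: 12 a_4 - 2 a_2 = 0  ->  12 a_4 = 2 a_2 = -18  ->  a_4 = -3/2
  x^3: 20 a_5 - 6 a_3 = 0  ->  20 a_5 = 6 a_3 = 2  ->  a_5 = 1/10
Truncated series: y(x) = 3 - x - 9 x^2 + (1/3) x^3 - (3/2) x^4 + (1/10) x^5 + O(x^6).

a_0 = 3; a_1 = -1; a_2 = -9; a_3 = 1/3; a_4 = -3/2; a_5 = 1/10


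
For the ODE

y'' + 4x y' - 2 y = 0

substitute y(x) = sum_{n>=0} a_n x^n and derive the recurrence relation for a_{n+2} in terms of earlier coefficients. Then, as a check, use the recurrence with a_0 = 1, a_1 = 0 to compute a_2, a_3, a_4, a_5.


Substitute y = sum_n a_n x^n.
y''(x) has coefficient (n+2)(n+1) a_{n+2} at x^n;
4 x y'(x) has coefficient 4 n a_n at x^n (shift);
-2 y(x) has coefficient -2 a_n at x^n.
Matching x^n: (n+2)(n+1) a_{n+2} + (4n - 2) a_n = 0.
Thus a_{n+2} = (-4n + 2) / ((n+1)(n+2)) * a_n.

Check with a_0 = 1, a_1 = 0 (apply the recurrence for n = 0, 1, 2, 3): a_0 = 1, a_1 = 0, a_2 = 1, a_3 = 0, a_4 = -1/2, a_5 = 0.

a_(n+2) = (-4n + 2) / ((n+1)(n+2)) * a_n; check: a_0 = 1, a_1 = 0, a_2 = 1, a_3 = 0, a_4 = -1/2, a_5 = 0


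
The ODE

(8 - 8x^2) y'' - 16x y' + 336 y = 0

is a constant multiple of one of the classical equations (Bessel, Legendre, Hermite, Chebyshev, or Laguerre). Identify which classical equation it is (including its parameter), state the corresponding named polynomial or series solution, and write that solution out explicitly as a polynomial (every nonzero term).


All three coefficients share the factor 8; dividing through by 8 gives  (1 - x^2) y'' - 2x y' + 42 y = 0.
This matches the Legendre equation (1 - x^2) y'' - 2x y' + n(n+1) y = 0 (note the -2x y' term) with n(n+1) = 42, so n = 6; the polynomial solution is P_6(x).
With y = sum_k a_k x^k, matching x^k gives (k+2)(k+1) a_{k+2} = [k(k+1) - n(n+1)] a_k = (k - 6)(k + 7) a_k. The right side vanishes at k = 6, so the series with the parity of 6 terminates at degree 6.
Standard normalization (P_n(1) = 1): leading coefficient (2n)!/(2^n (n!)^2) = 479001600/(64*518400) = 231/16, so a_6 = 231/16. Work downward with a_k = (k+1)(k+2) a_{k+2} / ((k - 6)(k + 7)):
  a_4 = (5)(6)(231/16) / ((4 - 6)(4 + 7)) = (3465/8)/(-22) = -315/16
  a_2 = (3)(4)(-315/16) / ((2 - 6)(2 + 7)) = (-945/4)/(-36) = 105/16
  a_0 = (1)(2)(105/16) / ((0 - 6)(0 + 7)) = (105/8)/(-42) = -5/16
Hence P_6(x) = 231 x^6/16 - 315 x^4/16 + 105 x^2/16 - 5/16.

P_6(x); series = 231 x^6/16 - 315 x^4/16 + 105 x^2/16 - 5/16


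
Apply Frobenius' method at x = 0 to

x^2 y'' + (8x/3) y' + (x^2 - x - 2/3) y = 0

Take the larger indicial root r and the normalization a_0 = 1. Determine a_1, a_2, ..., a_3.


Write in Frobenius form y'' + (p(x)/x) y' + (q(x)/x^2) y = 0:
  p(x) = 8/3,  q(x) = x^2 - x - 2/3.
Indicial equation: r(r-1) + (8/3) r + (-2/3) = 0 -> roots r_1 = 1/3, r_2 = -2.
Take r = r_1 = 1/3. Let y(x) = x^r sum_{n>=0} a_n x^n with a_0 = 1.
Substitute y = x^r sum a_n x^n and match x^{r+n}. The recurrence is
  D(n) a_n - 1 a_{n-1} + 1 a_{n-2} = 0,  where D(n) = (r+n)(r+n-1) + (8/3)(r+n) + (-2/3).
  a_n = [1 a_{n-1} - 1 a_{n-2}] / D(n).
Since the indicial polynomial factors as (r - r_1)(r - r_2), D(n) = (r_1 + n - r_1)(r_1 + n - r_2) = n(n + 7/3).
Evaluating step by step (a_0 = 1):
  n = 1: D(1) = 1(1 + 7/3) = 10/3; numerator = 1(1) = 1; a_1 = (1)/(10/3) = 3/10
  n = 2: D(2) = 2(2 + 7/3) = 26/3; numerator = 1(3/10) - 1(1) = -7/10; a_2 = (-7/10)/(26/3) = -21/260
  n = 3: D(3) = 3(3 + 7/3) = 16; numerator = 1(-21/260) - 1(3/10) = -99/260; a_3 = (-99/260)/(16) = -99/4160

r = 1/3; a_0 = 1; a_1 = 3/10; a_2 = -21/260; a_3 = -99/4160


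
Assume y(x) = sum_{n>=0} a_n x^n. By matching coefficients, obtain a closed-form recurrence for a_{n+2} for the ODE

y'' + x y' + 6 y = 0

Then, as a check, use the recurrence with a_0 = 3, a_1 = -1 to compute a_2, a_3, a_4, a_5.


Substitute y = sum_n a_n x^n.
y''(x) has coefficient (n+2)(n+1) a_{n+2} at x^n;
x y'(x) has coefficient n a_n at x^n (shift);
6 y(x) has coefficient 6 a_n at x^n.
Matching x^n: (n+2)(n+1) a_{n+2} + (n + 6) a_n = 0.
Thus a_{n+2} = (-n - 6) / ((n+1)(n+2)) * a_n.

Check with a_0 = 3, a_1 = -1 (apply the recurrence for n = 0, 1, 2, 3): a_0 = 3, a_1 = -1, a_2 = -9, a_3 = 7/6, a_4 = 6, a_5 = -21/40.

a_(n+2) = (-n - 6) / ((n+1)(n+2)) * a_n; check: a_0 = 3, a_1 = -1, a_2 = -9, a_3 = 7/6, a_4 = 6, a_5 = -21/40


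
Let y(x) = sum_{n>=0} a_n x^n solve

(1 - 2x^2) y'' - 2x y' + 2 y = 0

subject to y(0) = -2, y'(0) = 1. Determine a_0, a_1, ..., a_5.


Ansatz: y(x) = sum_{n>=0} a_n x^n, so y'(x) = sum_{n>=1} n a_n x^(n-1) and y''(x) = sum_{n>=2} n(n-1) a_n x^(n-2).
Substitute into P(x) y'' + Q(x) y' + R(x) y = 0 with P(x) = 1 - 2x^2, Q(x) = -2x, R(x) = 2, and match powers of x.
Initial conditions: a_0 = -2, a_1 = 1.
Setting the coefficient of each power of x to zero and solving order by order (substituting the coefficients already found):
  x^0: 2 a_2 + 2 a_0 = 0  ->  2 a_2 = -2 a_0 = 4  ->  a_2 = 2
  x^1: 6 a_3 = 0  ->  a_3 = 0
  x^2: 12 a_4 - 6 a_2 = 0  ->  12 a_4 = 6 a_2 = 12  ->  a_4 = 1
  x^3: 20 a_5 - 16 a_3 = 0  ->  20 a_5 = 16 a_3 = 0  ->  a_5 = 0
Truncated series: y(x) = -2 + x + 2 x^2 + x^4 + O(x^6).

a_0 = -2; a_1 = 1; a_2 = 2; a_3 = 0; a_4 = 1; a_5 = 0


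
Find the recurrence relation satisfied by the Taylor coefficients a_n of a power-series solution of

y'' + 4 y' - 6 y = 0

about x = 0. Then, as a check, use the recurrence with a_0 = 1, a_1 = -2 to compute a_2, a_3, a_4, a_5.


Substitute y = sum_n a_n x^n.
y''(x) has coefficient (n+2)(n+1) a_{n+2} at x^n;
4 y'(x) has coefficient 4 (n+1) a_{n+1} at x^n;
-6 y(x) has coefficient -6 a_n at x^n.
Matching x^n: (n+2)(n+1) a_{n+2} + 4 (n+1) a_{n+1} - 6 a_n = 0.
Thus a_{n+2} = [-4 (n+1) a_{n+1} + 6 a_n] / ((n+1)(n+2)).

Check with a_0 = 1, a_1 = -2 (apply the recurrence for n = 0, 1, 2, 3): a_0 = 1, a_1 = -2, a_2 = 7, a_3 = -34/3, a_4 = 89/6, a_5 = -229/15.

a_(n+2) = [-4 (n+1) a_(n+1) + 6 a_n] / ((n+1)(n+2)); check: a_0 = 1, a_1 = -2, a_2 = 7, a_3 = -34/3, a_4 = 89/6, a_5 = -229/15


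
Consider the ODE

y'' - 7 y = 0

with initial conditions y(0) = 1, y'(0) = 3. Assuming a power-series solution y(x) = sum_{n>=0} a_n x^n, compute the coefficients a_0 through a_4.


Ansatz: y(x) = sum_{n>=0} a_n x^n, so y'(x) = sum_{n>=1} n a_n x^(n-1) and y''(x) = sum_{n>=2} n(n-1) a_n x^(n-2).
Substitute into P(x) y'' + Q(x) y' + R(x) y = 0 with P(x) = 1, Q(x) = 0, R(x) = -7, and match powers of x.
Initial conditions: a_0 = 1, a_1 = 3.
Setting the coefficient of each power of x to zero and solving order by order (substituting the coefficients already found):
  x^0: 2 a_2 - 7 a_0 = 0  ->  2 a_2 = 7 a_0 = 7  ->  a_2 = 7/2
  x^1: 6 a_3 - 7 a_1 = 0  ->  6 a_3 = 7 a_1 = 21  ->  a_3 = 7/2
  x^2: 12 a_4 - 7 a_2 = 0  ->  12 a_4 = 7 a_2 = 49/2  ->  a_4 = 49/24
Truncated series: y(x) = 1 + 3 x + (7/2) x^2 + (7/2) x^3 + (49/24) x^4 + O(x^5).

a_0 = 1; a_1 = 3; a_2 = 7/2; a_3 = 7/2; a_4 = 49/24


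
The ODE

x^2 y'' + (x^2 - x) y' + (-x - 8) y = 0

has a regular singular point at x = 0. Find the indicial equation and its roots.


Divide by x^2 to reach normal form y'' + P_1(x) y' + P_2(x) y = 0 with P_1(x) = 1 - 1/x and P_2(x) = -1/x - 8/x^2.
x = 0 is a singular point because the y'-coefficient 1 - 1/x has a pole at x = 0 and the y-coefficient -1/x - 8/x^2 has a pole at x = 0.
It is a regular singular point because x P_1(x) = p(x) = x - 1 and x^2 P_2(x) = q(x) = -x - 8 are polynomials, hence analytic at x = 0.
p(0) = -1,  q(0) = -8.
Indicial equation: r(r-1) + p(0) r + q(0) = 0, i.e. r^2 + (p(0) - 1) r + q(0) = 0, i.e. r^2 - 2 r - 8 = 0.
Discriminant: (-2)^2 - 4(-8) = 36, so r = (2 ± 6)/2.
Solving: r_1 = 4, r_2 = -2.

indicial: r^2 - 2 r - 8 = 0; roots r_1 = 4, r_2 = -2
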